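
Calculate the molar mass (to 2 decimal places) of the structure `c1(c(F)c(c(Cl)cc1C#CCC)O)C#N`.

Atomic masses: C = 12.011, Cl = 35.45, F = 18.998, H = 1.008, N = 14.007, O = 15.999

Molecular formula: C11H7ClFNO.
M = 11×12.011 + 1×35.45 + 1×18.998 + 7×1.008 + 1×14.007 + 1×15.999 = 223.63 g/mol.

223.63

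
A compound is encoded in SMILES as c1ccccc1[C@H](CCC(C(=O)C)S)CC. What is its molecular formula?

Heavy atoms from the SMILES: 14 C, 1 O, 1 S.
Implicit hydrogens by atom environment:
  5 × C (aromatic): 1 H each → 5
  3 × C: 2 H each → 6
  2 × C: 3 H each → 6
  2 × C: 1 H each → 2
  1 × C: no H
  1 × C (aromatic): no H
  1 × O: no H
  1 × S: 1 H
  Total hydrogens = 20.
Molecular formula: C14H20OS

C14H20OS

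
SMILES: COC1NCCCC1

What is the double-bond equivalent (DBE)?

1

Molecular formula from the SMILES: C6H13NO.
DoU = (2C + 2 + N − H − X)/2 = (2·6 + 2 + 1 − 13 − 0)/2 = 2/2 = 1.
(Structurally: 1 ring(s) + 0 π bond(s) = 1.)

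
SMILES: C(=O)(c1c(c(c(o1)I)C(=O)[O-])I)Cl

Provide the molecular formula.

C6ClI2O4-

Heavy atoms from the SMILES: 6 C, 1 Cl, 2 I, 4 O.
Implicit hydrogens by atom environment:
  4 × C (aromatic): no H
  2 × C: no H
  2 × I: no H
  2 × O: no H
  1 × Cl: no H
  1 × O (aromatic): no H
  1 × O (charge -1): no H
  Total hydrogens = 0.
Net charge -1.
Molecular formula: C6ClI2O4-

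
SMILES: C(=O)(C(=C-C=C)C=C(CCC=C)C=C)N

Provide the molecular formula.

Heavy atoms from the SMILES: 13 C, 1 N, 1 O.
Implicit hydrogens by atom environment:
  5 × C: 2 H each → 10
  5 × C: 1 H each → 5
  3 × C: no H
  1 × N: 2 H
  1 × O: no H
  Total hydrogens = 17.
Molecular formula: C13H17NO

C13H17NO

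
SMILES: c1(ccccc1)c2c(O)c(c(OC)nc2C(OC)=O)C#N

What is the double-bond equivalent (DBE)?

11

Molecular formula from the SMILES: C15H12N2O4.
DoU = (2C + 2 + N − H − X)/2 = (2·15 + 2 + 2 − 12 − 0)/2 = 22/2 = 11.
(Structurally: 2 ring(s) + 9 π bond(s) = 11.)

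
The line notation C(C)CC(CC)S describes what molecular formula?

Heavy atoms from the SMILES: 6 C, 1 S.
Implicit hydrogens by atom environment:
  3 × C: 2 H each → 6
  2 × C: 3 H each → 6
  1 × C: 1 H
  1 × S: 1 H
  Total hydrogens = 14.
Molecular formula: C6H14S

C6H14S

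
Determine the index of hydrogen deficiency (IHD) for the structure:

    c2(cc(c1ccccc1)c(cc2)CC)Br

Molecular formula from the SMILES: C14H13Br.
DoU = (2C + 2 + N − H − X)/2 = (2·14 + 2 + 0 − 13 − 1)/2 = 16/2 = 8.
(Structurally: 2 ring(s) + 6 π bond(s) = 8.)

8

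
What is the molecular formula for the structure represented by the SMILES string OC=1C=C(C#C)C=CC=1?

C8H6O

Heavy atoms from the SMILES: 8 C, 1 O.
Implicit hydrogens by atom environment:
  4 × C (aromatic): 1 H each → 4
  2 × C (aromatic): no H
  1 × C: 1 H
  1 × C: no H
  1 × O: 1 H
  Total hydrogens = 6.
Molecular formula: C8H6O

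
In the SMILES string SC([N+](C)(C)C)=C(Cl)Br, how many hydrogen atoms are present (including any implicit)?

Hydrogens are implicit in SMILES; fill each atom to its normal valence:
  3 × C: 3 H each → 9
  2 × C: no H
  1 × Br: no H
  1 × Cl: no H
  1 × N (charge +1): no H
  1 × S: 1 H
  Total hydrogens = 10.

10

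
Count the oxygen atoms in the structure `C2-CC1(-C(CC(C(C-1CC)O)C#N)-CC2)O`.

2

The symbol for oxygen appears 2 times in the SMILES.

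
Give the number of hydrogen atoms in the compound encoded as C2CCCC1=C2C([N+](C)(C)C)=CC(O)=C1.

20

Hydrogens are implicit in SMILES; fill each atom to its normal valence:
  4 × C: 2 H each → 8
  4 × C (aromatic): no H
  3 × C: 3 H each → 9
  2 × C (aromatic): 1 H each → 2
  1 × N (charge +1): no H
  1 × O: 1 H
  Total hydrogens = 20.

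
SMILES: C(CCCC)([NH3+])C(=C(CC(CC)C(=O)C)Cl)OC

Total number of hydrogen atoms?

Hydrogens are implicit in SMILES; fill each atom to its normal valence:
  5 × C: 2 H each → 10
  4 × C: 3 H each → 12
  3 × C: no H
  2 × C: 1 H each → 2
  2 × O: no H
  1 × Cl: no H
  1 × N (charge +1): 3 H
  Total hydrogens = 27.

27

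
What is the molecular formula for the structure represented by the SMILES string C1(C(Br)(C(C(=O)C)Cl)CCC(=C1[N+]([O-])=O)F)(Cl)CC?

C11H13BrCl2FNO3

Heavy atoms from the SMILES: 1 Br, 11 C, 2 Cl, 1 F, 1 N, 3 O.
Implicit hydrogens by atom environment:
  5 × C: no H
  3 × C: 2 H each → 6
  2 × C: 3 H each → 6
  2 × Cl: no H
  2 × O: no H
  1 × Br: no H
  1 × C: 1 H
  1 × F: no H
  1 × N (charge +1): no H
  1 × O (charge -1): no H
  Total hydrogens = 13.
Molecular formula: C11H13BrCl2FNO3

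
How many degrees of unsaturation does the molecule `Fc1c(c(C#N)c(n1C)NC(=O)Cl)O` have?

Molecular formula from the SMILES: C7H5ClFN3O2.
DoU = (2C + 2 + N − H − X)/2 = (2·7 + 2 + 3 − 5 − 2)/2 = 12/2 = 6.
(Structurally: 1 ring(s) + 5 π bond(s) = 6.)

6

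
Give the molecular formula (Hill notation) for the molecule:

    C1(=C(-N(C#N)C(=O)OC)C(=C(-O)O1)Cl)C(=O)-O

Heavy atoms from the SMILES: 8 C, 1 Cl, 2 N, 6 O.
Implicit hydrogens by atom environment:
  4 × C (aromatic): no H
  3 × C: no H
  3 × O: no H
  2 × N: no H
  2 × O: 1 H each → 2
  1 × C: 3 H
  1 × Cl: no H
  1 × O (aromatic): no H
  Total hydrogens = 5.
Molecular formula: C8H5ClN2O6

C8H5ClN2O6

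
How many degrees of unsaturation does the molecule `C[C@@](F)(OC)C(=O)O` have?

1

Molecular formula from the SMILES: C4H7FO3.
DoU = (2C + 2 + N − H − X)/2 = (2·4 + 2 + 0 − 7 − 1)/2 = 2/2 = 1.
(Structurally: 0 ring(s) + 1 π bond(s) = 1.)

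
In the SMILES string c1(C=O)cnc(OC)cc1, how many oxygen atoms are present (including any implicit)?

2

The symbol for oxygen appears 2 times in the SMILES.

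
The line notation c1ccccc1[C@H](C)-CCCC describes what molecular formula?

Heavy atoms from the SMILES: 12 C.
Implicit hydrogens by atom environment:
  5 × C (aromatic): 1 H each → 5
  3 × C: 2 H each → 6
  2 × C: 3 H each → 6
  1 × C: 1 H
  1 × C (aromatic): no H
  Total hydrogens = 18.
Molecular formula: C12H18

C12H18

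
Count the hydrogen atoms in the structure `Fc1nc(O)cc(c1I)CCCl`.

6

Hydrogens are implicit in SMILES; fill each atom to its normal valence:
  4 × C (aromatic): no H
  2 × C: 2 H each → 4
  1 × C (aromatic): 1 H
  1 × Cl: no H
  1 × F: no H
  1 × I: no H
  1 × N (aromatic): no H
  1 × O: 1 H
  Total hydrogens = 6.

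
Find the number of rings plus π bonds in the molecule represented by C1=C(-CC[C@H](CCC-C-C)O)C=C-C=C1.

Molecular formula from the SMILES: C14H22O.
DoU = (2C + 2 + N − H − X)/2 = (2·14 + 2 + 0 − 22 − 0)/2 = 8/2 = 4.
(Structurally: 1 ring(s) + 3 π bond(s) = 4.)

4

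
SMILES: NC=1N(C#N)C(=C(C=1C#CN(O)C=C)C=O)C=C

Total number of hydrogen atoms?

Hydrogens are implicit in SMILES; fill each atom to its normal valence:
  4 × C (aromatic): no H
  3 × C: 1 H each → 3
  3 × C: no H
  2 × C: 2 H each → 4
  2 × N: no H
  1 × N: 2 H
  1 × N (aromatic): no H
  1 × O: 1 H
  1 × O: no H
  Total hydrogens = 10.

10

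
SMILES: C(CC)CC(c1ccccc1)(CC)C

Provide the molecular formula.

C14H22

Heavy atoms from the SMILES: 14 C.
Implicit hydrogens by atom environment:
  5 × C (aromatic): 1 H each → 5
  4 × C: 2 H each → 8
  3 × C: 3 H each → 9
  1 × C: no H
  1 × C (aromatic): no H
  Total hydrogens = 22.
Molecular formula: C14H22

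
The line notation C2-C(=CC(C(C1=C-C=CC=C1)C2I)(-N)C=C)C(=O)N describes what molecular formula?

C15H17IN2O

Heavy atoms from the SMILES: 15 C, 1 I, 2 N, 1 O.
Implicit hydrogens by atom environment:
  5 × C (aromatic): 1 H each → 5
  4 × C: 1 H each → 4
  3 × C: no H
  2 × C: 2 H each → 4
  2 × N: 2 H each → 4
  1 × C (aromatic): no H
  1 × I: no H
  1 × O: no H
  Total hydrogens = 17.
Molecular formula: C15H17IN2O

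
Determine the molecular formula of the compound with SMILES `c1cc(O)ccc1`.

C6H6O

Heavy atoms from the SMILES: 6 C, 1 O.
Implicit hydrogens by atom environment:
  5 × C (aromatic): 1 H each → 5
  1 × C (aromatic): no H
  1 × O: 1 H
  Total hydrogens = 6.
Molecular formula: C6H6O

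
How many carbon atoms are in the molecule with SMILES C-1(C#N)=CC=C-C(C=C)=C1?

9

The symbol for carbon appears 9 times in the SMILES.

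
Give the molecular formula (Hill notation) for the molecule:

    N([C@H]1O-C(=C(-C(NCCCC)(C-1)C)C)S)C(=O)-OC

C13H24N2O3S

Heavy atoms from the SMILES: 13 C, 2 N, 3 O, 1 S.
Implicit hydrogens by atom environment:
  4 × C: 3 H each → 12
  4 × C: 2 H each → 8
  4 × C: no H
  3 × O: no H
  2 × N: 1 H each → 2
  1 × C: 1 H
  1 × S: 1 H
  Total hydrogens = 24.
Molecular formula: C13H24N2O3S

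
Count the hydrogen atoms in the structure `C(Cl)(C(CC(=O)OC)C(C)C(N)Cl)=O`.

13

Hydrogens are implicit in SMILES; fill each atom to its normal valence:
  3 × C: 1 H each → 3
  3 × O: no H
  2 × C: 3 H each → 6
  2 × C: no H
  2 × Cl: no H
  1 × C: 2 H
  1 × N: 2 H
  Total hydrogens = 13.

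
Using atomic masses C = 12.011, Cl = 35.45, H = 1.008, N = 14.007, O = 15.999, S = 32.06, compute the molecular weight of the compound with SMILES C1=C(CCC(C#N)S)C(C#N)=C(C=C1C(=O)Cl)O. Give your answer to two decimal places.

280.73

Molecular formula: C12H9ClN2O2S.
M = 12×12.011 + 1×35.45 + 9×1.008 + 2×14.007 + 2×15.999 + 1×32.06 = 280.73 g/mol.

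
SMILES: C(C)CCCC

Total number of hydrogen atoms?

14

Hydrogens are implicit in SMILES; fill each atom to its normal valence:
  4 × C: 2 H each → 8
  2 × C: 3 H each → 6
  Total hydrogens = 14.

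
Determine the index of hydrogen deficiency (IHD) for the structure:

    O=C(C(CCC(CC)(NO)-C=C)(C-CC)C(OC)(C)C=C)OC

3

Molecular formula from the SMILES: C18H33NO4.
DoU = (2C + 2 + N − H − X)/2 = (2·18 + 2 + 1 − 33 − 0)/2 = 6/2 = 3.
(Structurally: 0 ring(s) + 3 π bond(s) = 3.)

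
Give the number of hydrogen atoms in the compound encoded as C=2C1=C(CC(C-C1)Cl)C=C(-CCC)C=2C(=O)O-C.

19

Hydrogens are implicit in SMILES; fill each atom to its normal valence:
  5 × C: 2 H each → 10
  4 × C (aromatic): no H
  2 × C: 3 H each → 6
  2 × C (aromatic): 1 H each → 2
  2 × O: no H
  1 × C: 1 H
  1 × C: no H
  1 × Cl: no H
  Total hydrogens = 19.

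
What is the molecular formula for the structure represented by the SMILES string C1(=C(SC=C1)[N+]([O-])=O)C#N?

Heavy atoms from the SMILES: 5 C, 2 N, 2 O, 1 S.
Implicit hydrogens by atom environment:
  2 × C (aromatic): 1 H each → 2
  2 × C (aromatic): no H
  1 × C: no H
  1 × N (charge +1): no H
  1 × N: no H
  1 × O: no H
  1 × O (charge -1): no H
  1 × S (aromatic): no H
  Total hydrogens = 2.
Molecular formula: C5H2N2O2S

C5H2N2O2S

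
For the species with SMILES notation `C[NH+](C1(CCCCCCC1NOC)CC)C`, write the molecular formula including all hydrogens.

C13H29N2O+

Heavy atoms from the SMILES: 13 C, 2 N, 1 O.
Implicit hydrogens by atom environment:
  7 × C: 2 H each → 14
  4 × C: 3 H each → 12
  1 × C: 1 H
  1 × C: no H
  1 × N (charge +1): 1 H
  1 × N: 1 H
  1 × O: no H
  Total hydrogens = 29.
Net charge +1.
Molecular formula: C13H29N2O+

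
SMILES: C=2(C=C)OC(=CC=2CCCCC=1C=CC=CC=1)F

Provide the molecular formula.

C16H17FO

Heavy atoms from the SMILES: 16 C, 1 F, 1 O.
Implicit hydrogens by atom environment:
  6 × C (aromatic): 1 H each → 6
  5 × C: 2 H each → 10
  4 × C (aromatic): no H
  1 × C: 1 H
  1 × F: no H
  1 × O (aromatic): no H
  Total hydrogens = 17.
Molecular formula: C16H17FO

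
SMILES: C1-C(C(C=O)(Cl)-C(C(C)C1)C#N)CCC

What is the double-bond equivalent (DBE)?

4

Molecular formula from the SMILES: C12H18ClNO.
DoU = (2C + 2 + N − H − X)/2 = (2·12 + 2 + 1 − 18 − 1)/2 = 8/2 = 4.
(Structurally: 1 ring(s) + 3 π bond(s) = 4.)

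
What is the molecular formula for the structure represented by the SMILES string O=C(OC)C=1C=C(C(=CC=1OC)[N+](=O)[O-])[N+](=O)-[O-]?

C9H8N2O7

Heavy atoms from the SMILES: 9 C, 2 N, 7 O.
Implicit hydrogens by atom environment:
  5 × O: no H
  4 × C (aromatic): no H
  2 × C: 3 H each → 6
  2 × C (aromatic): 1 H each → 2
  2 × N (charge +1): no H
  2 × O (charge -1): no H
  1 × C: no H
  Total hydrogens = 8.
Molecular formula: C9H8N2O7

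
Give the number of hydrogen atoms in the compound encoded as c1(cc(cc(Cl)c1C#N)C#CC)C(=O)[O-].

5

Hydrogens are implicit in SMILES; fill each atom to its normal valence:
  4 × C (aromatic): no H
  4 × C: no H
  2 × C (aromatic): 1 H each → 2
  1 × C: 3 H
  1 × Cl: no H
  1 × N: no H
  1 × O: no H
  1 × O (charge -1): no H
  Total hydrogens = 5.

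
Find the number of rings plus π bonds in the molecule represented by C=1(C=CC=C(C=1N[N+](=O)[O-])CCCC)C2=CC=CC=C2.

9

Molecular formula from the SMILES: C16H18N2O2.
DoU = (2C + 2 + N − H − X)/2 = (2·16 + 2 + 2 − 18 − 0)/2 = 18/2 = 9.
(Structurally: 2 ring(s) + 7 π bond(s) = 9.)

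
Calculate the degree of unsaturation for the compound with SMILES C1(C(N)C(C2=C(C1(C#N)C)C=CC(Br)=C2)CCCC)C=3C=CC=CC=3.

Molecular formula from the SMILES: C22H25BrN2.
DoU = (2C + 2 + N − H − X)/2 = (2·22 + 2 + 2 − 25 − 1)/2 = 22/2 = 11.
(Structurally: 3 ring(s) + 8 π bond(s) = 11.)

11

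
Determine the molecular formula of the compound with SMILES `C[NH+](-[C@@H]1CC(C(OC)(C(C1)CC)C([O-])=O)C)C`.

Heavy atoms from the SMILES: 13 C, 1 N, 3 O.
Implicit hydrogens by atom environment:
  5 × C: 3 H each → 15
  3 × C: 2 H each → 6
  3 × C: 1 H each → 3
  2 × C: no H
  2 × O: no H
  1 × N (charge +1): 1 H
  1 × O (charge -1): no H
  Total hydrogens = 25.
Molecular formula: C13H25NO3

C13H25NO3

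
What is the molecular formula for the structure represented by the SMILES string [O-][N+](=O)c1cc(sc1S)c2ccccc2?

C10H7NO2S2

Heavy atoms from the SMILES: 10 C, 1 N, 2 O, 2 S.
Implicit hydrogens by atom environment:
  6 × C (aromatic): 1 H each → 6
  4 × C (aromatic): no H
  1 × N (charge +1): no H
  1 × O: no H
  1 × O (charge -1): no H
  1 × S: 1 H
  1 × S (aromatic): no H
  Total hydrogens = 7.
Molecular formula: C10H7NO2S2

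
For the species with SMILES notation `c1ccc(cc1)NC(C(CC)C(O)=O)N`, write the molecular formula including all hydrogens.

Heavy atoms from the SMILES: 11 C, 2 N, 2 O.
Implicit hydrogens by atom environment:
  5 × C (aromatic): 1 H each → 5
  2 × C: 1 H each → 2
  1 × C: 3 H
  1 × C: 2 H
  1 × C: no H
  1 × C (aromatic): no H
  1 × N: 2 H
  1 × N: 1 H
  1 × O: 1 H
  1 × O: no H
  Total hydrogens = 16.
Molecular formula: C11H16N2O2

C11H16N2O2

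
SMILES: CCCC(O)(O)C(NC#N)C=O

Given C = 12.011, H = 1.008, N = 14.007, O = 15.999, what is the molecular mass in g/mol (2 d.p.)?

172.18

Molecular formula: C7H12N2O3.
M = 7×12.011 + 12×1.008 + 2×14.007 + 3×15.999 = 172.18 g/mol.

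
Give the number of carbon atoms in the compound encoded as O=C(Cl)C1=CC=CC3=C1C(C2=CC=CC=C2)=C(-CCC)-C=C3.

20

The symbol for carbon appears 20 times in the SMILES. (Cl is a single chlorine, not C + l.)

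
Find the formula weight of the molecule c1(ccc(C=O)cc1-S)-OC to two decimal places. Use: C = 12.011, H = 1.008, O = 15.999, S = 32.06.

Molecular formula: C8H8O2S.
M = 8×12.011 + 8×1.008 + 2×15.999 + 1×32.06 = 168.21 g/mol.

168.21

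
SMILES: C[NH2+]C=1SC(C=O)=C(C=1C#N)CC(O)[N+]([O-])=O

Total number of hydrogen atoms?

Hydrogens are implicit in SMILES; fill each atom to its normal valence:
  4 × C (aromatic): no H
  2 × C: 1 H each → 2
  2 × O: no H
  1 × C: 3 H
  1 × C: 2 H
  1 × C: no H
  1 × N (charge +1): 2 H
  1 × N: no H
  1 × N (charge +1): no H
  1 × O: 1 H
  1 × O (charge -1): no H
  1 × S (aromatic): no H
  Total hydrogens = 10.

10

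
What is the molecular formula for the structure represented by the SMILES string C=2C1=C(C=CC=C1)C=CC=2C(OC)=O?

C12H10O2

Heavy atoms from the SMILES: 12 C, 2 O.
Implicit hydrogens by atom environment:
  7 × C (aromatic): 1 H each → 7
  3 × C (aromatic): no H
  2 × O: no H
  1 × C: 3 H
  1 × C: no H
  Total hydrogens = 10.
Molecular formula: C12H10O2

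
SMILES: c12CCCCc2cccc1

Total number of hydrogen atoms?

12

Hydrogens are implicit in SMILES; fill each atom to its normal valence:
  4 × C: 2 H each → 8
  4 × C (aromatic): 1 H each → 4
  2 × C (aromatic): no H
  Total hydrogens = 12.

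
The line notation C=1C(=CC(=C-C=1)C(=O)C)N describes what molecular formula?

C8H9NO

Heavy atoms from the SMILES: 8 C, 1 N, 1 O.
Implicit hydrogens by atom environment:
  4 × C (aromatic): 1 H each → 4
  2 × C (aromatic): no H
  1 × C: 3 H
  1 × C: no H
  1 × N: 2 H
  1 × O: no H
  Total hydrogens = 9.
Molecular formula: C8H9NO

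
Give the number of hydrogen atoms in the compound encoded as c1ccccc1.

Hydrogens are implicit in SMILES; fill each atom to its normal valence:
  6 × C (aromatic): 1 H each → 6
  Total hydrogens = 6.

6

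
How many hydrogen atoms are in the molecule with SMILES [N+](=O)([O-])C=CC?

Hydrogens are implicit in SMILES; fill each atom to its normal valence:
  2 × C: 1 H each → 2
  1 × C: 3 H
  1 × N (charge +1): no H
  1 × O: no H
  1 × O (charge -1): no H
  Total hydrogens = 5.

5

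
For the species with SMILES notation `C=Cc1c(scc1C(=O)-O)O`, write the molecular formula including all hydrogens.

Heavy atoms from the SMILES: 7 C, 3 O, 1 S.
Implicit hydrogens by atom environment:
  3 × C (aromatic): no H
  2 × O: 1 H each → 2
  1 × C: 2 H
  1 × C (aromatic): 1 H
  1 × C: 1 H
  1 × C: no H
  1 × O: no H
  1 × S (aromatic): no H
  Total hydrogens = 6.
Molecular formula: C7H6O3S

C7H6O3S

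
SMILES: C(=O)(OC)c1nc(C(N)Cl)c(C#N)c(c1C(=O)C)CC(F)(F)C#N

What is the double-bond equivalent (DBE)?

Molecular formula from the SMILES: C14H11ClF2N4O3.
DoU = (2C + 2 + N − H − X)/2 = (2·14 + 2 + 4 − 11 − 3)/2 = 20/2 = 10.
(Structurally: 1 ring(s) + 9 π bond(s) = 10.)

10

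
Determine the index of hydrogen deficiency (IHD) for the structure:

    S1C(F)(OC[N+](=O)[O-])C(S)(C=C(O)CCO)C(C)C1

Molecular formula from the SMILES: C10H16FNO5S2.
DoU = (2C + 2 + N − H − X)/2 = (2·10 + 2 + 1 − 16 − 1)/2 = 6/2 = 3.
(Structurally: 1 ring(s) + 2 π bond(s) = 3.)

3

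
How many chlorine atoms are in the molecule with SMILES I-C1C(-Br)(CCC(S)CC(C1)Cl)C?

The symbol for chlorine appears 1 time in the SMILES.

1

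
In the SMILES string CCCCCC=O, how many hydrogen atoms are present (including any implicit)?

Hydrogens are implicit in SMILES; fill each atom to its normal valence:
  4 × C: 2 H each → 8
  1 × C: 3 H
  1 × C: 1 H
  1 × O: no H
  Total hydrogens = 12.

12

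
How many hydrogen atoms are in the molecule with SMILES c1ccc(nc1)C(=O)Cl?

4

Hydrogens are implicit in SMILES; fill each atom to its normal valence:
  4 × C (aromatic): 1 H each → 4
  1 × C (aromatic): no H
  1 × C: no H
  1 × Cl: no H
  1 × N (aromatic): no H
  1 × O: no H
  Total hydrogens = 4.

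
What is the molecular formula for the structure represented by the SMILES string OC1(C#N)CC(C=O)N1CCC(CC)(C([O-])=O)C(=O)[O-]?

Heavy atoms from the SMILES: 12 C, 2 N, 6 O.
Implicit hydrogens by atom environment:
  5 × C: no H
  4 × C: 2 H each → 8
  3 × O: no H
  2 × C: 1 H each → 2
  2 × N: no H
  2 × O (charge -1): no H
  1 × C: 3 H
  1 × O: 1 H
  Total hydrogens = 14.
Net charge -2.
Molecular formula: [C12H14N2O6]2-

[C12H14N2O6]2-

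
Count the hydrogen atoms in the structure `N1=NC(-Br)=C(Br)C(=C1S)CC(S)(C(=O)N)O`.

Hydrogens are implicit in SMILES; fill each atom to its normal valence:
  4 × C (aromatic): no H
  2 × Br: no H
  2 × C: no H
  2 × N (aromatic): no H
  2 × S: 1 H each → 2
  1 × C: 2 H
  1 × N: 2 H
  1 × O: 1 H
  1 × O: no H
  Total hydrogens = 7.

7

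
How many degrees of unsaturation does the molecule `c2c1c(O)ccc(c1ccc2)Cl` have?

7

Molecular formula from the SMILES: C10H7ClO.
DoU = (2C + 2 + N − H − X)/2 = (2·10 + 2 + 0 − 7 − 1)/2 = 14/2 = 7.
(Structurally: 2 ring(s) + 5 π bond(s) = 7.)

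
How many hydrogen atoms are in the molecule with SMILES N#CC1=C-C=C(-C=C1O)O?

5

Hydrogens are implicit in SMILES; fill each atom to its normal valence:
  3 × C (aromatic): 1 H each → 3
  3 × C (aromatic): no H
  2 × O: 1 H each → 2
  1 × C: no H
  1 × N: no H
  Total hydrogens = 5.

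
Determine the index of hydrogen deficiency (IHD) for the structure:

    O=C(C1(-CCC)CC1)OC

2

Molecular formula from the SMILES: C8H14O2.
DoU = (2C + 2 + N − H − X)/2 = (2·8 + 2 + 0 − 14 − 0)/2 = 4/2 = 2.
(Structurally: 1 ring(s) + 1 π bond(s) = 2.)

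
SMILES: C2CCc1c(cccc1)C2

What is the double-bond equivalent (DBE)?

Molecular formula from the SMILES: C10H12.
DoU = (2C + 2 + N − H − X)/2 = (2·10 + 2 + 0 − 12 − 0)/2 = 10/2 = 5.
(Structurally: 2 ring(s) + 3 π bond(s) = 5.)

5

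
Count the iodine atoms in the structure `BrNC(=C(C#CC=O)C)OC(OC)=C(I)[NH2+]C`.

The symbol for iodine appears 1 time in the SMILES.

1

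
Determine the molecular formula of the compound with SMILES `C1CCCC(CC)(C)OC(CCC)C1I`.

Heavy atoms from the SMILES: 13 C, 1 I, 1 O.
Implicit hydrogens by atom environment:
  7 × C: 2 H each → 14
  3 × C: 3 H each → 9
  2 × C: 1 H each → 2
  1 × C: no H
  1 × I: no H
  1 × O: no H
  Total hydrogens = 25.
Molecular formula: C13H25IO

C13H25IO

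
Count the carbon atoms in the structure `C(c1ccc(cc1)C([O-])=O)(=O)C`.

9

The symbol for carbon appears 9 times in the SMILES. Lowercase c denotes aromatic carbon and counts toward C.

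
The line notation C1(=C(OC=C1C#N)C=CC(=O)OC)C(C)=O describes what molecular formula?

C11H9NO4

Heavy atoms from the SMILES: 11 C, 1 N, 4 O.
Implicit hydrogens by atom environment:
  3 × C (aromatic): no H
  3 × C: no H
  3 × O: no H
  2 × C: 3 H each → 6
  2 × C: 1 H each → 2
  1 × C (aromatic): 1 H
  1 × N: no H
  1 × O (aromatic): no H
  Total hydrogens = 9.
Molecular formula: C11H9NO4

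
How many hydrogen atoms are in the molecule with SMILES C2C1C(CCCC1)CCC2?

18

Hydrogens are implicit in SMILES; fill each atom to its normal valence:
  8 × C: 2 H each → 16
  2 × C: 1 H each → 2
  Total hydrogens = 18.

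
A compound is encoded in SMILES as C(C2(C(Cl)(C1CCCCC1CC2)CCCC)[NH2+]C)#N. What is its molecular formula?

Heavy atoms from the SMILES: 16 C, 1 Cl, 2 N.
Implicit hydrogens by atom environment:
  9 × C: 2 H each → 18
  3 × C: no H
  2 × C: 3 H each → 6
  2 × C: 1 H each → 2
  1 × Cl: no H
  1 × N (charge +1): 2 H
  1 × N: no H
  Total hydrogens = 28.
Net charge +1.
Molecular formula: C16H28ClN2+

C16H28ClN2+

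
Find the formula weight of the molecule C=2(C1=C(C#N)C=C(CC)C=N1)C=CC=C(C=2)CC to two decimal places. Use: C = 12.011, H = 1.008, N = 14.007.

Molecular formula: C16H16N2.
M = 16×12.011 + 16×1.008 + 2×14.007 = 236.32 g/mol.

236.32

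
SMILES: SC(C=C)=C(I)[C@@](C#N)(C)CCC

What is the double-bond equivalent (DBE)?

Molecular formula from the SMILES: C10H14INS.
DoU = (2C + 2 + N − H − X)/2 = (2·10 + 2 + 1 − 14 − 1)/2 = 8/2 = 4.
(Structurally: 0 ring(s) + 4 π bond(s) = 4.)

4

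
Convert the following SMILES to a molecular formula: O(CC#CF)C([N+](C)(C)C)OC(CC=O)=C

C11H17FNO3+

Heavy atoms from the SMILES: 11 C, 1 F, 1 N, 3 O.
Implicit hydrogens by atom environment:
  3 × C: 3 H each → 9
  3 × C: 2 H each → 6
  3 × C: no H
  3 × O: no H
  2 × C: 1 H each → 2
  1 × F: no H
  1 × N (charge +1): no H
  Total hydrogens = 17.
Net charge +1.
Molecular formula: C11H17FNO3+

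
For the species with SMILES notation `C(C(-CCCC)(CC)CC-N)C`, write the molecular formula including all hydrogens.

Heavy atoms from the SMILES: 11 C, 1 N.
Implicit hydrogens by atom environment:
  7 × C: 2 H each → 14
  3 × C: 3 H each → 9
  1 × C: no H
  1 × N: 2 H
  Total hydrogens = 25.
Molecular formula: C11H25N

C11H25N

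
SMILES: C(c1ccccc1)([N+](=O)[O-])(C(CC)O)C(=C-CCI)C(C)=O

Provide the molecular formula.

Heavy atoms from the SMILES: 16 C, 1 I, 1 N, 4 O.
Implicit hydrogens by atom environment:
  5 × C (aromatic): 1 H each → 5
  3 × C: 2 H each → 6
  3 × C: no H
  2 × C: 3 H each → 6
  2 × C: 1 H each → 2
  2 × O: no H
  1 × C (aromatic): no H
  1 × I: no H
  1 × N (charge +1): no H
  1 × O: 1 H
  1 × O (charge -1): no H
  Total hydrogens = 20.
Molecular formula: C16H20INO4

C16H20INO4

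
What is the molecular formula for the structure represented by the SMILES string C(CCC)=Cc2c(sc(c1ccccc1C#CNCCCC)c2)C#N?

C22H24N2S

Heavy atoms from the SMILES: 22 C, 2 N, 1 S.
Implicit hydrogens by atom environment:
  5 × C: 2 H each → 10
  5 × C (aromatic): 1 H each → 5
  5 × C (aromatic): no H
  3 × C: no H
  2 × C: 3 H each → 6
  2 × C: 1 H each → 2
  1 × N: 1 H
  1 × N: no H
  1 × S (aromatic): no H
  Total hydrogens = 24.
Molecular formula: C22H24N2S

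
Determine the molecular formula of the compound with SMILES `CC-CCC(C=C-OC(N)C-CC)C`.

Heavy atoms from the SMILES: 12 C, 1 N, 1 O.
Implicit hydrogens by atom environment:
  5 × C: 2 H each → 10
  4 × C: 1 H each → 4
  3 × C: 3 H each → 9
  1 × N: 2 H
  1 × O: no H
  Total hydrogens = 25.
Molecular formula: C12H25NO

C12H25NO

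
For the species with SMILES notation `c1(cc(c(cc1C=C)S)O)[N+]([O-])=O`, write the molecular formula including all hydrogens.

C8H7NO3S

Heavy atoms from the SMILES: 8 C, 1 N, 3 O, 1 S.
Implicit hydrogens by atom environment:
  4 × C (aromatic): no H
  2 × C (aromatic): 1 H each → 2
  1 × C: 2 H
  1 × C: 1 H
  1 × N (charge +1): no H
  1 × O: 1 H
  1 × O: no H
  1 × O (charge -1): no H
  1 × S: 1 H
  Total hydrogens = 7.
Molecular formula: C8H7NO3S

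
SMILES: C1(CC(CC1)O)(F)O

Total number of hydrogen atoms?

Hydrogens are implicit in SMILES; fill each atom to its normal valence:
  3 × C: 2 H each → 6
  2 × O: 1 H each → 2
  1 × C: 1 H
  1 × C: no H
  1 × F: no H
  Total hydrogens = 9.

9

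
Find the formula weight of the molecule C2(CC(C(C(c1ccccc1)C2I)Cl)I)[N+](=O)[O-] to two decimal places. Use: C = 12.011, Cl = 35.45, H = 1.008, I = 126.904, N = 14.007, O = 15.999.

Molecular formula: C12H12ClI2NO2.
M = 12×12.011 + 1×35.45 + 12×1.008 + 2×126.904 + 1×14.007 + 2×15.999 = 491.49 g/mol.

491.49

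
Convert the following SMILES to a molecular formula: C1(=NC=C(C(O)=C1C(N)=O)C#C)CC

Heavy atoms from the SMILES: 10 C, 2 N, 2 O.
Implicit hydrogens by atom environment:
  4 × C (aromatic): no H
  2 × C: no H
  1 × C: 3 H
  1 × C: 2 H
  1 × C (aromatic): 1 H
  1 × C: 1 H
  1 × N: 2 H
  1 × N (aromatic): no H
  1 × O: 1 H
  1 × O: no H
  Total hydrogens = 10.
Molecular formula: C10H10N2O2

C10H10N2O2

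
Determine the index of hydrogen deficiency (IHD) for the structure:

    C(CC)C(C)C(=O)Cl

1

Molecular formula from the SMILES: C6H11ClO.
DoU = (2C + 2 + N − H − X)/2 = (2·6 + 2 + 0 − 11 − 1)/2 = 2/2 = 1.
(Structurally: 0 ring(s) + 1 π bond(s) = 1.)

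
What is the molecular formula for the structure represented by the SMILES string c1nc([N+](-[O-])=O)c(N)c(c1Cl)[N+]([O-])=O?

C5H3ClN4O4

Heavy atoms from the SMILES: 5 C, 1 Cl, 4 N, 4 O.
Implicit hydrogens by atom environment:
  4 × C (aromatic): no H
  2 × N (charge +1): no H
  2 × O: no H
  2 × O (charge -1): no H
  1 × C (aromatic): 1 H
  1 × Cl: no H
  1 × N: 2 H
  1 × N (aromatic): no H
  Total hydrogens = 3.
Molecular formula: C5H3ClN4O4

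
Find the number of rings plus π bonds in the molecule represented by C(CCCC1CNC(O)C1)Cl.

1

Molecular formula from the SMILES: C8H16ClNO.
DoU = (2C + 2 + N − H − X)/2 = (2·8 + 2 + 1 − 16 − 1)/2 = 2/2 = 1.
(Structurally: 1 ring(s) + 0 π bond(s) = 1.)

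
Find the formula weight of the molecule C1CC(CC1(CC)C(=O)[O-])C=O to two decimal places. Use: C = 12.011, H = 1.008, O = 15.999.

169.20

Molecular formula: C9H13O3-.
M = 9×12.011 + 13×1.008 + 3×15.999 = 169.20 g/mol.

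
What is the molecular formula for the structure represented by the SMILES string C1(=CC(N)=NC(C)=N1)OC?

C6H9N3O

Heavy atoms from the SMILES: 6 C, 3 N, 1 O.
Implicit hydrogens by atom environment:
  3 × C (aromatic): no H
  2 × C: 3 H each → 6
  2 × N (aromatic): no H
  1 × C (aromatic): 1 H
  1 × N: 2 H
  1 × O: no H
  Total hydrogens = 9.
Molecular formula: C6H9N3O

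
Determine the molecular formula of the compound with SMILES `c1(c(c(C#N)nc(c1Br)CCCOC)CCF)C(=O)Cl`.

Heavy atoms from the SMILES: 1 Br, 13 C, 1 Cl, 1 F, 2 N, 2 O.
Implicit hydrogens by atom environment:
  5 × C: 2 H each → 10
  5 × C (aromatic): no H
  2 × C: no H
  2 × O: no H
  1 × Br: no H
  1 × C: 3 H
  1 × Cl: no H
  1 × F: no H
  1 × N (aromatic): no H
  1 × N: no H
  Total hydrogens = 13.
Molecular formula: C13H13BrClFN2O2

C13H13BrClFN2O2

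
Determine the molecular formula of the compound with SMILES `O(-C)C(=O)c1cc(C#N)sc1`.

Heavy atoms from the SMILES: 7 C, 1 N, 2 O, 1 S.
Implicit hydrogens by atom environment:
  2 × C (aromatic): 1 H each → 2
  2 × C (aromatic): no H
  2 × C: no H
  2 × O: no H
  1 × C: 3 H
  1 × N: no H
  1 × S (aromatic): no H
  Total hydrogens = 5.
Molecular formula: C7H5NO2S

C7H5NO2S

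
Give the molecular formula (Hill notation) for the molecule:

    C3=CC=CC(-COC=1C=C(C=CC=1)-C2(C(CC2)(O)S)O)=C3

C17H18O3S

Heavy atoms from the SMILES: 17 C, 3 O, 1 S.
Implicit hydrogens by atom environment:
  9 × C (aromatic): 1 H each → 9
  3 × C: 2 H each → 6
  3 × C (aromatic): no H
  2 × C: no H
  2 × O: 1 H each → 2
  1 × O: no H
  1 × S: 1 H
  Total hydrogens = 18.
Molecular formula: C17H18O3S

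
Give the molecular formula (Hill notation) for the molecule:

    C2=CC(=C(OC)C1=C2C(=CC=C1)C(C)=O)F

Heavy atoms from the SMILES: 13 C, 1 F, 2 O.
Implicit hydrogens by atom environment:
  5 × C (aromatic): 1 H each → 5
  5 × C (aromatic): no H
  2 × C: 3 H each → 6
  2 × O: no H
  1 × C: no H
  1 × F: no H
  Total hydrogens = 11.
Molecular formula: C13H11FO2

C13H11FO2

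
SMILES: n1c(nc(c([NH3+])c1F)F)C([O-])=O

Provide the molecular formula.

C5H3F2N3O2

Heavy atoms from the SMILES: 5 C, 2 F, 3 N, 2 O.
Implicit hydrogens by atom environment:
  4 × C (aromatic): no H
  2 × F: no H
  2 × N (aromatic): no H
  1 × C: no H
  1 × N (charge +1): 3 H
  1 × O: no H
  1 × O (charge -1): no H
  Total hydrogens = 3.
Molecular formula: C5H3F2N3O2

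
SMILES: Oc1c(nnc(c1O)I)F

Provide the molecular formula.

Heavy atoms from the SMILES: 4 C, 1 F, 1 I, 2 N, 2 O.
Implicit hydrogens by atom environment:
  4 × C (aromatic): no H
  2 × N (aromatic): no H
  2 × O: 1 H each → 2
  1 × F: no H
  1 × I: no H
  Total hydrogens = 2.
Molecular formula: C4H2FIN2O2

C4H2FIN2O2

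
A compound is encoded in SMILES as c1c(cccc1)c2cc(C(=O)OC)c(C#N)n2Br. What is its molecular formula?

Heavy atoms from the SMILES: 1 Br, 13 C, 2 N, 2 O.
Implicit hydrogens by atom environment:
  6 × C (aromatic): 1 H each → 6
  4 × C (aromatic): no H
  2 × C: no H
  2 × O: no H
  1 × Br: no H
  1 × C: 3 H
  1 × N (aromatic): no H
  1 × N: no H
  Total hydrogens = 9.
Molecular formula: C13H9BrN2O2

C13H9BrN2O2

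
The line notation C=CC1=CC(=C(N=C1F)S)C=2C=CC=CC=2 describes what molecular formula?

C13H10FNS

Heavy atoms from the SMILES: 13 C, 1 F, 1 N, 1 S.
Implicit hydrogens by atom environment:
  6 × C (aromatic): 1 H each → 6
  5 × C (aromatic): no H
  1 × C: 2 H
  1 × C: 1 H
  1 × F: no H
  1 × N (aromatic): no H
  1 × S: 1 H
  Total hydrogens = 10.
Molecular formula: C13H10FNS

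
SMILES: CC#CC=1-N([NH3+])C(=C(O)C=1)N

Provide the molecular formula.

Heavy atoms from the SMILES: 7 C, 3 N, 1 O.
Implicit hydrogens by atom environment:
  3 × C (aromatic): no H
  2 × C: no H
  1 × C: 3 H
  1 × C (aromatic): 1 H
  1 × N (charge +1): 3 H
  1 × N: 2 H
  1 × N (aromatic): no H
  1 × O: 1 H
  Total hydrogens = 10.
Net charge +1.
Molecular formula: C7H10N3O+

C7H10N3O+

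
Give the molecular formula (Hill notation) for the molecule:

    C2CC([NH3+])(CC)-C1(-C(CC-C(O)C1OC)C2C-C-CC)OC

C18H36NO3+

Heavy atoms from the SMILES: 18 C, 1 N, 3 O.
Implicit hydrogens by atom environment:
  8 × C: 2 H each → 16
  4 × C: 3 H each → 12
  4 × C: 1 H each → 4
  2 × C: no H
  2 × O: no H
  1 × N (charge +1): 3 H
  1 × O: 1 H
  Total hydrogens = 36.
Net charge +1.
Molecular formula: C18H36NO3+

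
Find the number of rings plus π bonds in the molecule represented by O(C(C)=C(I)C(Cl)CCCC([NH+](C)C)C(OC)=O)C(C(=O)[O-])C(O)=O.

4

Molecular formula from the SMILES: C15H23ClINO7.
DoU = (2C + 2 + N − H − X)/2 = (2·15 + 2 + 1 − 23 − 2)/2 = 8/2 = 4.
(Structurally: 0 ring(s) + 4 π bond(s) = 4.)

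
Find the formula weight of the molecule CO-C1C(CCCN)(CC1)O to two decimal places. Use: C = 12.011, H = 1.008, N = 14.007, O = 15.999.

159.23

Molecular formula: C8H17NO2.
M = 8×12.011 + 17×1.008 + 1×14.007 + 2×15.999 = 159.23 g/mol.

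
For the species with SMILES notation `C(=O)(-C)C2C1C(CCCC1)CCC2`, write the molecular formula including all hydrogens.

C12H20O

Heavy atoms from the SMILES: 12 C, 1 O.
Implicit hydrogens by atom environment:
  7 × C: 2 H each → 14
  3 × C: 1 H each → 3
  1 × C: 3 H
  1 × C: no H
  1 × O: no H
  Total hydrogens = 20.
Molecular formula: C12H20O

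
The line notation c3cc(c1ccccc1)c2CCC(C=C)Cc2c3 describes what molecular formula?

C18H18

Heavy atoms from the SMILES: 18 C.
Implicit hydrogens by atom environment:
  8 × C (aromatic): 1 H each → 8
  4 × C: 2 H each → 8
  4 × C (aromatic): no H
  2 × C: 1 H each → 2
  Total hydrogens = 18.
Molecular formula: C18H18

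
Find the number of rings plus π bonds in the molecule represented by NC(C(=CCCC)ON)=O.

2

Molecular formula from the SMILES: C6H12N2O2.
DoU = (2C + 2 + N − H − X)/2 = (2·6 + 2 + 2 − 12 − 0)/2 = 4/2 = 2.
(Structurally: 0 ring(s) + 2 π bond(s) = 2.)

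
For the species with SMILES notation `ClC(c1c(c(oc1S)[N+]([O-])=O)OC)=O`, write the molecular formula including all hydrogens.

Heavy atoms from the SMILES: 6 C, 1 Cl, 1 N, 5 O, 1 S.
Implicit hydrogens by atom environment:
  4 × C (aromatic): no H
  3 × O: no H
  1 × C: 3 H
  1 × C: no H
  1 × Cl: no H
  1 × N (charge +1): no H
  1 × O (aromatic): no H
  1 × O (charge -1): no H
  1 × S: 1 H
  Total hydrogens = 4.
Molecular formula: C6H4ClNO5S

C6H4ClNO5S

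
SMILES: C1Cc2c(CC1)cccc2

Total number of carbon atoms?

The symbol for carbon appears 10 times in the SMILES. Lowercase c denotes aromatic carbon and counts toward C.

10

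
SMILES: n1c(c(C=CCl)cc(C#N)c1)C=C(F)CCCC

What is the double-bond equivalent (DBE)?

Molecular formula from the SMILES: C14H14ClFN2.
DoU = (2C + 2 + N − H − X)/2 = (2·14 + 2 + 2 − 14 − 2)/2 = 16/2 = 8.
(Structurally: 1 ring(s) + 7 π bond(s) = 8.)

8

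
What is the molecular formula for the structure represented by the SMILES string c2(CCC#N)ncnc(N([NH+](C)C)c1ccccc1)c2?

C15H18N5+

Heavy atoms from the SMILES: 15 C, 5 N.
Implicit hydrogens by atom environment:
  7 × C (aromatic): 1 H each → 7
  3 × C (aromatic): no H
  2 × C: 3 H each → 6
  2 × C: 2 H each → 4
  2 × N (aromatic): no H
  2 × N: no H
  1 × C: no H
  1 × N (charge +1): 1 H
  Total hydrogens = 18.
Net charge +1.
Molecular formula: C15H18N5+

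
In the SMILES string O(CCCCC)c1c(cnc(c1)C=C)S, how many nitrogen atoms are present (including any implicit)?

The symbol for nitrogen appears 1 time in the SMILES.

1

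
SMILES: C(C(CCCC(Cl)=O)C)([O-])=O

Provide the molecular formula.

C7H10ClO3-

Heavy atoms from the SMILES: 7 C, 1 Cl, 3 O.
Implicit hydrogens by atom environment:
  3 × C: 2 H each → 6
  2 × C: no H
  2 × O: no H
  1 × C: 3 H
  1 × C: 1 H
  1 × Cl: no H
  1 × O (charge -1): no H
  Total hydrogens = 10.
Net charge -1.
Molecular formula: C7H10ClO3-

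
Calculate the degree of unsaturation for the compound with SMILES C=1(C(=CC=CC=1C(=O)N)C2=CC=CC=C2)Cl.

Molecular formula from the SMILES: C13H10ClNO.
DoU = (2C + 2 + N − H − X)/2 = (2·13 + 2 + 1 − 10 − 1)/2 = 18/2 = 9.
(Structurally: 2 ring(s) + 7 π bond(s) = 9.)

9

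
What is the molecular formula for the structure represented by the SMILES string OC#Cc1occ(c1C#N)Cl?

Heavy atoms from the SMILES: 7 C, 1 Cl, 1 N, 2 O.
Implicit hydrogens by atom environment:
  3 × C (aromatic): no H
  3 × C: no H
  1 × C (aromatic): 1 H
  1 × Cl: no H
  1 × N: no H
  1 × O: 1 H
  1 × O (aromatic): no H
  Total hydrogens = 2.
Molecular formula: C7H2ClNO2

C7H2ClNO2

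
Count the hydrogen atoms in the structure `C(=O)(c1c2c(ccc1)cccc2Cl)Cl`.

Hydrogens are implicit in SMILES; fill each atom to its normal valence:
  6 × C (aromatic): 1 H each → 6
  4 × C (aromatic): no H
  2 × Cl: no H
  1 × C: no H
  1 × O: no H
  Total hydrogens = 6.

6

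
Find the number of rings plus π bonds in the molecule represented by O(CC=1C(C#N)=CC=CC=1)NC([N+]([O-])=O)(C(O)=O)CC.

Molecular formula from the SMILES: C12H13N3O5.
DoU = (2C + 2 + N − H − X)/2 = (2·12 + 2 + 3 − 13 − 0)/2 = 16/2 = 8.
(Structurally: 1 ring(s) + 7 π bond(s) = 8.)

8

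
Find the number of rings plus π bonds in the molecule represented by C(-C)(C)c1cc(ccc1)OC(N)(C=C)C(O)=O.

Molecular formula from the SMILES: C13H17NO3.
DoU = (2C + 2 + N − H − X)/2 = (2·13 + 2 + 1 − 17 − 0)/2 = 12/2 = 6.
(Structurally: 1 ring(s) + 5 π bond(s) = 6.)

6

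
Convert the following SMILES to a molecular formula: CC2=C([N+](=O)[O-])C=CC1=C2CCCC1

C11H13NO2

Heavy atoms from the SMILES: 11 C, 1 N, 2 O.
Implicit hydrogens by atom environment:
  4 × C: 2 H each → 8
  4 × C (aromatic): no H
  2 × C (aromatic): 1 H each → 2
  1 × C: 3 H
  1 × N (charge +1): no H
  1 × O: no H
  1 × O (charge -1): no H
  Total hydrogens = 13.
Molecular formula: C11H13NO2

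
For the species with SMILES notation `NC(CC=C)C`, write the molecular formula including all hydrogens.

Heavy atoms from the SMILES: 5 C, 1 N.
Implicit hydrogens by atom environment:
  2 × C: 2 H each → 4
  2 × C: 1 H each → 2
  1 × C: 3 H
  1 × N: 2 H
  Total hydrogens = 11.
Molecular formula: C5H11N

C5H11N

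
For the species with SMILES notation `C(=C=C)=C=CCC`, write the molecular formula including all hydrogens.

C7H8

Heavy atoms from the SMILES: 7 C.
Implicit hydrogens by atom environment:
  3 × C: no H
  2 × C: 2 H each → 4
  1 × C: 3 H
  1 × C: 1 H
  Total hydrogens = 8.
Molecular formula: C7H8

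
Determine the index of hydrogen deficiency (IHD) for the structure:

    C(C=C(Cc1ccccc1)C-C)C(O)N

Molecular formula from the SMILES: C13H19NO.
DoU = (2C + 2 + N − H − X)/2 = (2·13 + 2 + 1 − 19 − 0)/2 = 10/2 = 5.
(Structurally: 1 ring(s) + 4 π bond(s) = 5.)

5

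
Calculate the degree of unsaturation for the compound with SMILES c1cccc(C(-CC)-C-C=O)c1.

5

Molecular formula from the SMILES: C11H14O.
DoU = (2C + 2 + N − H − X)/2 = (2·11 + 2 + 0 − 14 − 0)/2 = 10/2 = 5.
(Structurally: 1 ring(s) + 4 π bond(s) = 5.)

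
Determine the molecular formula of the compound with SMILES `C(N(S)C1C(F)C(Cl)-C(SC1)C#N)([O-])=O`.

Heavy atoms from the SMILES: 7 C, 1 Cl, 1 F, 2 N, 2 O, 2 S.
Implicit hydrogens by atom environment:
  4 × C: 1 H each → 4
  2 × C: no H
  2 × N: no H
  1 × C: 2 H
  1 × Cl: no H
  1 × F: no H
  1 × O: no H
  1 × O (charge -1): no H
  1 × S: 1 H
  1 × S: no H
  Total hydrogens = 7.
Net charge -1.
Molecular formula: C7H7ClFN2O2S2-

C7H7ClFN2O2S2-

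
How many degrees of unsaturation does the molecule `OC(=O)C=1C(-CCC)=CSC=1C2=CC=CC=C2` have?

Molecular formula from the SMILES: C14H14O2S.
DoU = (2C + 2 + N − H − X)/2 = (2·14 + 2 + 0 − 14 − 0)/2 = 16/2 = 8.
(Structurally: 2 ring(s) + 6 π bond(s) = 8.)

8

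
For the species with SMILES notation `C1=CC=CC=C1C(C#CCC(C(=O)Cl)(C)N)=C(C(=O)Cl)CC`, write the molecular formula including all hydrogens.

Heavy atoms from the SMILES: 17 C, 2 Cl, 1 N, 2 O.
Implicit hydrogens by atom environment:
  7 × C: no H
  5 × C (aromatic): 1 H each → 5
  2 × C: 3 H each → 6
  2 × C: 2 H each → 4
  2 × Cl: no H
  2 × O: no H
  1 × C (aromatic): no H
  1 × N: 2 H
  Total hydrogens = 17.
Molecular formula: C17H17Cl2NO2

C17H17Cl2NO2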